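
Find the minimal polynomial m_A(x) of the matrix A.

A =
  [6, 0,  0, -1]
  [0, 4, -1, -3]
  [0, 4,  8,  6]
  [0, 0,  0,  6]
x^2 - 12*x + 36

The characteristic polynomial is χ_A(x) = (x - 6)^4, so the eigenvalues are known. The minimal polynomial is
  m_A(x) = Π_λ (x − λ)^{k_λ}
where k_λ is the size of the *largest* Jordan block for λ (equivalently, the smallest k with (A − λI)^k v = 0 for every generalised eigenvector v of λ).

  λ = 6: largest Jordan block has size 2, contributing (x − 6)^2

So m_A(x) = (x - 6)^2 = x^2 - 12*x + 36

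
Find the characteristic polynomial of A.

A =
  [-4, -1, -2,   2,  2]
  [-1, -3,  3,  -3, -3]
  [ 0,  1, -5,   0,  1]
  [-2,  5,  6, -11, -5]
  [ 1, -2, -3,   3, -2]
x^5 + 25*x^4 + 250*x^3 + 1250*x^2 + 3125*x + 3125

Expanding det(x·I − A) (e.g. by cofactor expansion or by noting that A is similar to its Jordan form J, which has the same characteristic polynomial as A) gives
  χ_A(x) = x^5 + 25*x^4 + 250*x^3 + 1250*x^2 + 3125*x + 3125
which factors as (x + 5)^5. The eigenvalues (with algebraic multiplicities) are λ = -5 with multiplicity 5.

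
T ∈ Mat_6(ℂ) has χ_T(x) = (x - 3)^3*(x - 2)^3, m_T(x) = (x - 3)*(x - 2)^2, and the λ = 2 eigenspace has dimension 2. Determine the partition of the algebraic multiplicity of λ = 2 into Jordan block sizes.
Block sizes for λ = 2: [2, 1]

Step 1 — from the characteristic polynomial, algebraic multiplicity of λ = 2 is 3. From dim ker(T − (2)·I) = 2, there are exactly 2 Jordan blocks for λ = 2.
Step 2 — from the minimal polynomial, the factor (x − 2)^2 tells us the largest block for λ = 2 has size 2.
Step 3 — with total size 3, 2 blocks, and largest block 2, the block sizes (in nonincreasing order) are [2, 1].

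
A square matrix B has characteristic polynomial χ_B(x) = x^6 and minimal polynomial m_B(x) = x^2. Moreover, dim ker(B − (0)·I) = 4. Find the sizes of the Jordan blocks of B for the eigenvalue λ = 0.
Block sizes for λ = 0: [2, 2, 1, 1]

Step 1 — from the characteristic polynomial, algebraic multiplicity of λ = 0 is 6. From dim ker(B − (0)·I) = 4, there are exactly 4 Jordan blocks for λ = 0.
Step 2 — from the minimal polynomial, the factor (x − 0)^2 tells us the largest block for λ = 0 has size 2.
Step 3 — with total size 6, 4 blocks, and largest block 2, the block sizes (in nonincreasing order) are [2, 2, 1, 1].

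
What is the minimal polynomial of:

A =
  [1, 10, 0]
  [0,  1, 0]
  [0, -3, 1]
x^2 - 2*x + 1

The characteristic polynomial is χ_A(x) = (x - 1)^3, so the eigenvalues are known. The minimal polynomial is
  m_A(x) = Π_λ (x − λ)^{k_λ}
where k_λ is the size of the *largest* Jordan block for λ (equivalently, the smallest k with (A − λI)^k v = 0 for every generalised eigenvector v of λ).

  λ = 1: largest Jordan block has size 2, contributing (x − 1)^2

So m_A(x) = (x - 1)^2 = x^2 - 2*x + 1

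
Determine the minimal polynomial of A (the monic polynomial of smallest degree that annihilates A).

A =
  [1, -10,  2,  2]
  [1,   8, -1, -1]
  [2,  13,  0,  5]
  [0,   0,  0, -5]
x^4 - 4*x^3 - 18*x^2 + 108*x - 135

The characteristic polynomial is χ_A(x) = (x - 3)^3*(x + 5), so the eigenvalues are known. The minimal polynomial is
  m_A(x) = Π_λ (x − λ)^{k_λ}
where k_λ is the size of the *largest* Jordan block for λ (equivalently, the smallest k with (A − λI)^k v = 0 for every generalised eigenvector v of λ).

  λ = -5: largest Jordan block has size 1, contributing (x + 5)
  λ = 3: largest Jordan block has size 3, contributing (x − 3)^3

So m_A(x) = (x - 3)^3*(x + 5) = x^4 - 4*x^3 - 18*x^2 + 108*x - 135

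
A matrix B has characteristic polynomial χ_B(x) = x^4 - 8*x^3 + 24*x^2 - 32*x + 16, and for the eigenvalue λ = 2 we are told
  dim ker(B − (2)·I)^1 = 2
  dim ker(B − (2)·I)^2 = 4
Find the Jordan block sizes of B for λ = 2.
Block sizes for λ = 2: [2, 2]

From the dimensions of kernels of powers, the number of Jordan blocks of size at least j is d_j − d_{j−1} where d_j = dim ker(N^j) (with d_0 = 0). Computing the differences gives [2, 2].
The number of blocks of size exactly k is (#blocks of size ≥ k) − (#blocks of size ≥ k + 1), so the partition is: 2 block(s) of size 2.
In nonincreasing order the block sizes are [2, 2].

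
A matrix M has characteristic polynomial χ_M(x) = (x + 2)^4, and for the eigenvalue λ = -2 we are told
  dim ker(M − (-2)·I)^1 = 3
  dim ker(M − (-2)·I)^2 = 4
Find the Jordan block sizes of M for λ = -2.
Block sizes for λ = -2: [2, 1, 1]

From the dimensions of kernels of powers, the number of Jordan blocks of size at least j is d_j − d_{j−1} where d_j = dim ker(N^j) (with d_0 = 0). Computing the differences gives [3, 1].
The number of blocks of size exactly k is (#blocks of size ≥ k) − (#blocks of size ≥ k + 1), so the partition is: 2 block(s) of size 1, 1 block(s) of size 2.
In nonincreasing order the block sizes are [2, 1, 1].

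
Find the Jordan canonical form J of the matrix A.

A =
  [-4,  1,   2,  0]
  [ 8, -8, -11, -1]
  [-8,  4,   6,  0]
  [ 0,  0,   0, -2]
J_3(-2) ⊕ J_1(-2)

The characteristic polynomial is
  det(x·I − A) = x^4 + 8*x^3 + 24*x^2 + 32*x + 16 = (x + 2)^4

Eigenvalues and multiplicities (the geometric multiplicity of λ is n − rank(A − λI), which equals the number of Jordan blocks for λ):
  λ = -2: algebraic multiplicity = 4, geometric multiplicity = 2

Determining the block sizes for each eigenvalue:
  λ = -2: with am = 4 and gm = 2, the partition is not yet determined (e.g. several partitions of 4 into 2 parts exist). Let N = A − (-2)·I. Computing rank(N^1) = 2, rank(N^2) = 1, rank(N^3) = 0; the number of blocks of size ≥ j is rank(N^{j−1}) − rank(N^j), giving [2, 1, 1]. So we have 1 block(s) of size 3, 1 block(s) of size 1 → block sizes [3, 1]

Assembling the blocks gives a Jordan form
J =
  [-2,  1,  0,  0]
  [ 0, -2,  1,  0]
  [ 0,  0, -2,  0]
  [ 0,  0,  0, -2]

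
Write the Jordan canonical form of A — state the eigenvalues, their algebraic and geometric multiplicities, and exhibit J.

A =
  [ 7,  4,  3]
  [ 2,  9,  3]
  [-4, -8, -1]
J_2(5) ⊕ J_1(5)

The characteristic polynomial is
  det(x·I − A) = x^3 - 15*x^2 + 75*x - 125 = (x - 5)^3

Eigenvalues and multiplicities (the geometric multiplicity of λ is n − rank(A − λI), which equals the number of Jordan blocks for λ):
  λ = 5: algebraic multiplicity = 3, geometric multiplicity = 2

Determining the block sizes for each eigenvalue:
  λ = 5: 2 blocks summing to 3 forces exactly one block of size 2 and the rest size 1 → block sizes [2, 1]

Assembling the blocks gives a Jordan form
J =
  [5, 1, 0]
  [0, 5, 0]
  [0, 0, 5]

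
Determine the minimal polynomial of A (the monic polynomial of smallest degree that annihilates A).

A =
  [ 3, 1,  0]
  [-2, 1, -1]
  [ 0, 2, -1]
x^3 - 3*x^2 + 3*x - 1

The characteristic polynomial is χ_A(x) = (x - 1)^3, so the eigenvalues are known. The minimal polynomial is
  m_A(x) = Π_λ (x − λ)^{k_λ}
where k_λ is the size of the *largest* Jordan block for λ (equivalently, the smallest k with (A − λI)^k v = 0 for every generalised eigenvector v of λ).

  λ = 1: largest Jordan block has size 3, contributing (x − 1)^3

So m_A(x) = (x - 1)^3 = x^3 - 3*x^2 + 3*x - 1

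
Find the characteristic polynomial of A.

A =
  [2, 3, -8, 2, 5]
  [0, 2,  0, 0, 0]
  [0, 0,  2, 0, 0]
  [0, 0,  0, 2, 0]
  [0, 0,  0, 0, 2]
x^5 - 10*x^4 + 40*x^3 - 80*x^2 + 80*x - 32

Expanding det(x·I − A) (e.g. by cofactor expansion or by noting that A is similar to its Jordan form J, which has the same characteristic polynomial as A) gives
  χ_A(x) = x^5 - 10*x^4 + 40*x^3 - 80*x^2 + 80*x - 32
which factors as (x - 2)^5. The eigenvalues (with algebraic multiplicities) are λ = 2 with multiplicity 5.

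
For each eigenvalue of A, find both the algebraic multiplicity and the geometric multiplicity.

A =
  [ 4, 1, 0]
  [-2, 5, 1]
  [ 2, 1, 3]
λ = 4: alg = 3, geom = 1

Step 1 — factor the characteristic polynomial to read off the algebraic multiplicities:
  χ_A(x) = (x - 4)^3

Step 2 — compute geometric multiplicities via the rank-nullity identity g(λ) = n − rank(A − λI):
  rank(A − (4)·I) = 2, so dim ker(A − (4)·I) = n − 2 = 1

Summary:
  λ = 4: algebraic multiplicity = 3, geometric multiplicity = 1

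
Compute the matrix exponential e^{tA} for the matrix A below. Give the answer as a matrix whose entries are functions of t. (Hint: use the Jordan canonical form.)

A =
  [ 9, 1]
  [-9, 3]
e^{tA} =
  [3*t*exp(6*t) + exp(6*t), t*exp(6*t)]
  [-9*t*exp(6*t), -3*t*exp(6*t) + exp(6*t)]

Strategy: write A = P · J · P⁻¹ where J is a Jordan canonical form, so e^{tA} = P · e^{tJ} · P⁻¹, and e^{tJ} can be computed block-by-block.

A has Jordan form
J =
  [6, 1]
  [0, 6]
(up to reordering of blocks).

Per-block formulas:
  For a 2×2 Jordan block J_2(6): exp(t · J_2(6)) = e^(6t)·(I + t·N), where N is the 2×2 nilpotent shift.

After assembling e^{tJ} and conjugating by P, we get:

e^{tA} =
  [3*t*exp(6*t) + exp(6*t), t*exp(6*t)]
  [-9*t*exp(6*t), -3*t*exp(6*t) + exp(6*t)]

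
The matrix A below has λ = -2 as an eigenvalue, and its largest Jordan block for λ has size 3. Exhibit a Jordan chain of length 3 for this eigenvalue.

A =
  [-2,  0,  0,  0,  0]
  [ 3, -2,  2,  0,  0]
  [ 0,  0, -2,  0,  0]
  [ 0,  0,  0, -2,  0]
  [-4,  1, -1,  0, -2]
A Jordan chain for λ = -2 of length 3:
v_1 = (0, 0, 0, 0, 3)ᵀ
v_2 = (0, 3, 0, 0, -4)ᵀ
v_3 = (1, 0, 0, 0, 0)ᵀ

Let N = A − (-2)·I. We want v_3 with N^3 v_3 = 0 but N^2 v_3 ≠ 0; then v_{j-1} := N · v_j for j = 3, …, 2.

Pick v_3 = (1, 0, 0, 0, 0)ᵀ.
Then v_2 = N · v_3 = (0, 3, 0, 0, -4)ᵀ.
Then v_1 = N · v_2 = (0, 0, 0, 0, 3)ᵀ.

Sanity check: (A − (-2)·I) v_1 = (0, 0, 0, 0, 0)ᵀ = 0. ✓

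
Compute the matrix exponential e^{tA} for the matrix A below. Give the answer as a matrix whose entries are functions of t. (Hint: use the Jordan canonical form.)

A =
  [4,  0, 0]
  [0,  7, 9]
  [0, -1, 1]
e^{tA} =
  [exp(4*t), 0, 0]
  [0, 3*t*exp(4*t) + exp(4*t), 9*t*exp(4*t)]
  [0, -t*exp(4*t), -3*t*exp(4*t) + exp(4*t)]

Strategy: write A = P · J · P⁻¹ where J is a Jordan canonical form, so e^{tA} = P · e^{tJ} · P⁻¹, and e^{tJ} can be computed block-by-block.

A has Jordan form
J =
  [4, 1, 0]
  [0, 4, 0]
  [0, 0, 4]
(up to reordering of blocks).

Per-block formulas:
  For a 1×1 block at λ = 4: exp(t · [4]) = [e^(4t)].
  For a 2×2 Jordan block J_2(4): exp(t · J_2(4)) = e^(4t)·(I + t·N), where N is the 2×2 nilpotent shift.

After assembling e^{tJ} and conjugating by P, we get:

e^{tA} =
  [exp(4*t), 0, 0]
  [0, 3*t*exp(4*t) + exp(4*t), 9*t*exp(4*t)]
  [0, -t*exp(4*t), -3*t*exp(4*t) + exp(4*t)]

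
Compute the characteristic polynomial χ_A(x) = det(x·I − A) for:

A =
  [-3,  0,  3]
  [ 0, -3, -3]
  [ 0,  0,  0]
x^3 + 6*x^2 + 9*x

Expanding det(x·I − A) (e.g. by cofactor expansion or by noting that A is similar to its Jordan form J, which has the same characteristic polynomial as A) gives
  χ_A(x) = x^3 + 6*x^2 + 9*x
which factors as x*(x + 3)^2. The eigenvalues (with algebraic multiplicities) are λ = -3 with multiplicity 2, λ = 0 with multiplicity 1.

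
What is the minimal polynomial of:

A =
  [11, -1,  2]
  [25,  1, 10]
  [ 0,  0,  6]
x^2 - 12*x + 36

The characteristic polynomial is χ_A(x) = (x - 6)^3, so the eigenvalues are known. The minimal polynomial is
  m_A(x) = Π_λ (x − λ)^{k_λ}
where k_λ is the size of the *largest* Jordan block for λ (equivalently, the smallest k with (A − λI)^k v = 0 for every generalised eigenvector v of λ).

  λ = 6: largest Jordan block has size 2, contributing (x − 6)^2

So m_A(x) = (x - 6)^2 = x^2 - 12*x + 36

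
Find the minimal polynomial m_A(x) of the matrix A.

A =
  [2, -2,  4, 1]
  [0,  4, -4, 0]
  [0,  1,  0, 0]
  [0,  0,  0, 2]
x^2 - 4*x + 4

The characteristic polynomial is χ_A(x) = (x - 2)^4, so the eigenvalues are known. The minimal polynomial is
  m_A(x) = Π_λ (x − λ)^{k_λ}
where k_λ is the size of the *largest* Jordan block for λ (equivalently, the smallest k with (A − λI)^k v = 0 for every generalised eigenvector v of λ).

  λ = 2: largest Jordan block has size 2, contributing (x − 2)^2

So m_A(x) = (x - 2)^2 = x^2 - 4*x + 4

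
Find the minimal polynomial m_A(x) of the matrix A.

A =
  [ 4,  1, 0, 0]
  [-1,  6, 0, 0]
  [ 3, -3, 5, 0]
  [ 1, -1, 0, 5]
x^2 - 10*x + 25

The characteristic polynomial is χ_A(x) = (x - 5)^4, so the eigenvalues are known. The minimal polynomial is
  m_A(x) = Π_λ (x − λ)^{k_λ}
where k_λ is the size of the *largest* Jordan block for λ (equivalently, the smallest k with (A − λI)^k v = 0 for every generalised eigenvector v of λ).

  λ = 5: largest Jordan block has size 2, contributing (x − 5)^2

So m_A(x) = (x - 5)^2 = x^2 - 10*x + 25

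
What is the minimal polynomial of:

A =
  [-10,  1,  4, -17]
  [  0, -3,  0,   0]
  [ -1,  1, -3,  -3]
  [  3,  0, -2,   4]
x^3 + 9*x^2 + 27*x + 27

The characteristic polynomial is χ_A(x) = (x + 3)^4, so the eigenvalues are known. The minimal polynomial is
  m_A(x) = Π_λ (x − λ)^{k_λ}
where k_λ is the size of the *largest* Jordan block for λ (equivalently, the smallest k with (A − λI)^k v = 0 for every generalised eigenvector v of λ).

  λ = -3: largest Jordan block has size 3, contributing (x + 3)^3

So m_A(x) = (x + 3)^3 = x^3 + 9*x^2 + 27*x + 27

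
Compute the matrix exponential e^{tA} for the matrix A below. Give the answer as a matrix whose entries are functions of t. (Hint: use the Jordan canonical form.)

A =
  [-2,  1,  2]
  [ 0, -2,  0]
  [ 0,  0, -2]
e^{tA} =
  [exp(-2*t), t*exp(-2*t), 2*t*exp(-2*t)]
  [0, exp(-2*t), 0]
  [0, 0, exp(-2*t)]

Strategy: write A = P · J · P⁻¹ where J is a Jordan canonical form, so e^{tA} = P · e^{tJ} · P⁻¹, and e^{tJ} can be computed block-by-block.

A has Jordan form
J =
  [-2,  1,  0]
  [ 0, -2,  0]
  [ 0,  0, -2]
(up to reordering of blocks).

Per-block formulas:
  For a 2×2 Jordan block J_2(-2): exp(t · J_2(-2)) = e^(-2t)·(I + t·N), where N is the 2×2 nilpotent shift.
  For a 1×1 block at λ = -2: exp(t · [-2]) = [e^(-2t)].

After assembling e^{tJ} and conjugating by P, we get:

e^{tA} =
  [exp(-2*t), t*exp(-2*t), 2*t*exp(-2*t)]
  [0, exp(-2*t), 0]
  [0, 0, exp(-2*t)]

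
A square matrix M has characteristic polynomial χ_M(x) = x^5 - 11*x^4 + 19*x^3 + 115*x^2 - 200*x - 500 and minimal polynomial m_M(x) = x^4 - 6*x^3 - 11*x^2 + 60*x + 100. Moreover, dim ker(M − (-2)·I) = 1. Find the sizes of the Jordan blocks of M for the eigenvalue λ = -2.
Block sizes for λ = -2: [2]

Step 1 — from the characteristic polynomial, algebraic multiplicity of λ = -2 is 2. From dim ker(M − (-2)·I) = 1, there are exactly 1 Jordan blocks for λ = -2.
Step 2 — from the minimal polynomial, the factor (x + 2)^2 tells us the largest block for λ = -2 has size 2.
Step 3 — with total size 2, 1 blocks, and largest block 2, the block sizes (in nonincreasing order) are [2].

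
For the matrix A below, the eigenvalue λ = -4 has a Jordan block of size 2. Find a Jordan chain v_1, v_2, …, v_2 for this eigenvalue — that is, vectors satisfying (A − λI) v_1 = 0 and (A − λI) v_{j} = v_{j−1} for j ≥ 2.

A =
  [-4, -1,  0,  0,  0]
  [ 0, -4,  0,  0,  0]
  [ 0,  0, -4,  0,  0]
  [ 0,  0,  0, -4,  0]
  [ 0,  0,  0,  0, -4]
A Jordan chain for λ = -4 of length 2:
v_1 = (-1, 0, 0, 0, 0)ᵀ
v_2 = (0, 1, 0, 0, 0)ᵀ

Let N = A − (-4)·I. We want v_2 with N^2 v_2 = 0 but N^1 v_2 ≠ 0; then v_{j-1} := N · v_j for j = 2, …, 2.

Pick v_2 = (0, 1, 0, 0, 0)ᵀ.
Then v_1 = N · v_2 = (-1, 0, 0, 0, 0)ᵀ.

Sanity check: (A − (-4)·I) v_1 = (0, 0, 0, 0, 0)ᵀ = 0. ✓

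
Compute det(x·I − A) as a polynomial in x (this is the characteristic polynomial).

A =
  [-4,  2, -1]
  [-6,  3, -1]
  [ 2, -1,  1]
x^3

Expanding det(x·I − A) (e.g. by cofactor expansion or by noting that A is similar to its Jordan form J, which has the same characteristic polynomial as A) gives
  χ_A(x) = x^3
which factors as x^3. The eigenvalues (with algebraic multiplicities) are λ = 0 with multiplicity 3.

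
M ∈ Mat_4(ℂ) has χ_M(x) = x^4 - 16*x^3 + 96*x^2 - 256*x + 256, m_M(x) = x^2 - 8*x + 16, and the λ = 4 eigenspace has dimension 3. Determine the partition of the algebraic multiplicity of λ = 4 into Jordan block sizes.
Block sizes for λ = 4: [2, 1, 1]

Step 1 — from the characteristic polynomial, algebraic multiplicity of λ = 4 is 4. From dim ker(M − (4)·I) = 3, there are exactly 3 Jordan blocks for λ = 4.
Step 2 — from the minimal polynomial, the factor (x − 4)^2 tells us the largest block for λ = 4 has size 2.
Step 3 — with total size 4, 3 blocks, and largest block 2, the block sizes (in nonincreasing order) are [2, 1, 1].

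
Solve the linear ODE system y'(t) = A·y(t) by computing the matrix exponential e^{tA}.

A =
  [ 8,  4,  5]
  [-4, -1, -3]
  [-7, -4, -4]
e^{tA} =
  [-t^2*exp(t) + 7*t*exp(t) + exp(t), 4*t*exp(t), -t^2*exp(t) + 5*t*exp(t)]
  [t^2*exp(t)/2 - 4*t*exp(t), -2*t*exp(t) + exp(t), t^2*exp(t)/2 - 3*t*exp(t)]
  [t^2*exp(t) - 7*t*exp(t), -4*t*exp(t), t^2*exp(t) - 5*t*exp(t) + exp(t)]

Strategy: write A = P · J · P⁻¹ where J is a Jordan canonical form, so e^{tA} = P · e^{tJ} · P⁻¹, and e^{tJ} can be computed block-by-block.

A has Jordan form
J =
  [1, 1, 0]
  [0, 1, 1]
  [0, 0, 1]
(up to reordering of blocks).

Per-block formulas:
  For a 3×3 Jordan block J_3(1): exp(t · J_3(1)) = e^(1t)·(I + t·N + (t^2/2)·N^2), where N is the 3×3 nilpotent shift.

After assembling e^{tJ} and conjugating by P, we get:

e^{tA} =
  [-t^2*exp(t) + 7*t*exp(t) + exp(t), 4*t*exp(t), -t^2*exp(t) + 5*t*exp(t)]
  [t^2*exp(t)/2 - 4*t*exp(t), -2*t*exp(t) + exp(t), t^2*exp(t)/2 - 3*t*exp(t)]
  [t^2*exp(t) - 7*t*exp(t), -4*t*exp(t), t^2*exp(t) - 5*t*exp(t) + exp(t)]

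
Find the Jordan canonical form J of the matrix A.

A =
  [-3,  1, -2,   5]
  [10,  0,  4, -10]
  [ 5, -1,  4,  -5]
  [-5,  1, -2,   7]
J_2(2) ⊕ J_1(2) ⊕ J_1(2)

The characteristic polynomial is
  det(x·I − A) = x^4 - 8*x^3 + 24*x^2 - 32*x + 16 = (x - 2)^4

Eigenvalues and multiplicities (the geometric multiplicity of λ is n − rank(A − λI), which equals the number of Jordan blocks for λ):
  λ = 2: algebraic multiplicity = 4, geometric multiplicity = 3

Determining the block sizes for each eigenvalue:
  λ = 2: 3 blocks summing to 4 forces exactly one block of size 2 and the rest size 1 → block sizes [2, 1, 1]

Assembling the blocks gives a Jordan form
J =
  [2, 1, 0, 0]
  [0, 2, 0, 0]
  [0, 0, 2, 0]
  [0, 0, 0, 2]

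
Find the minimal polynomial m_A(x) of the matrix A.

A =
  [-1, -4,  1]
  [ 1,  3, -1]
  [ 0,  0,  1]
x^3 - 3*x^2 + 3*x - 1

The characteristic polynomial is χ_A(x) = (x - 1)^3, so the eigenvalues are known. The minimal polynomial is
  m_A(x) = Π_λ (x − λ)^{k_λ}
where k_λ is the size of the *largest* Jordan block for λ (equivalently, the smallest k with (A − λI)^k v = 0 for every generalised eigenvector v of λ).

  λ = 1: largest Jordan block has size 3, contributing (x − 1)^3

So m_A(x) = (x - 1)^3 = x^3 - 3*x^2 + 3*x - 1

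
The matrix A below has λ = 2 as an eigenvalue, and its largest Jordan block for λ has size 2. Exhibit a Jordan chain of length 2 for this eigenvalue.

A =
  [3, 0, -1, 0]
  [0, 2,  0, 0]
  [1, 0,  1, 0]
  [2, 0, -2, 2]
A Jordan chain for λ = 2 of length 2:
v_1 = (1, 0, 1, 2)ᵀ
v_2 = (1, 0, 0, 0)ᵀ

Let N = A − (2)·I. We want v_2 with N^2 v_2 = 0 but N^1 v_2 ≠ 0; then v_{j-1} := N · v_j for j = 2, …, 2.

Pick v_2 = (1, 0, 0, 0)ᵀ.
Then v_1 = N · v_2 = (1, 0, 1, 2)ᵀ.

Sanity check: (A − (2)·I) v_1 = (0, 0, 0, 0)ᵀ = 0. ✓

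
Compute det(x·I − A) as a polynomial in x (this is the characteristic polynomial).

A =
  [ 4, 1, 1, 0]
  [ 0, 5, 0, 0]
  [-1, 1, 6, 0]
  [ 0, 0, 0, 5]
x^4 - 20*x^3 + 150*x^2 - 500*x + 625

Expanding det(x·I − A) (e.g. by cofactor expansion or by noting that A is similar to its Jordan form J, which has the same characteristic polynomial as A) gives
  χ_A(x) = x^4 - 20*x^3 + 150*x^2 - 500*x + 625
which factors as (x - 5)^4. The eigenvalues (with algebraic multiplicities) are λ = 5 with multiplicity 4.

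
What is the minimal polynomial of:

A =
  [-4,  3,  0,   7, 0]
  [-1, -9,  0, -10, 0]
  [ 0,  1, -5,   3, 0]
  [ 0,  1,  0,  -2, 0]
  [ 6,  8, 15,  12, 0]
x^4 + 15*x^3 + 75*x^2 + 125*x

The characteristic polynomial is χ_A(x) = x*(x + 5)^4, so the eigenvalues are known. The minimal polynomial is
  m_A(x) = Π_λ (x − λ)^{k_λ}
where k_λ is the size of the *largest* Jordan block for λ (equivalently, the smallest k with (A − λI)^k v = 0 for every generalised eigenvector v of λ).

  λ = -5: largest Jordan block has size 3, contributing (x + 5)^3
  λ = 0: largest Jordan block has size 1, contributing (x − 0)

So m_A(x) = x*(x + 5)^3 = x^4 + 15*x^3 + 75*x^2 + 125*x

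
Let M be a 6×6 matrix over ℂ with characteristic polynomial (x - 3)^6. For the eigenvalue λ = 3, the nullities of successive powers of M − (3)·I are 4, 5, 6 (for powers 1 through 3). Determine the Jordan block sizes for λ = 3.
Block sizes for λ = 3: [3, 1, 1, 1]

From the dimensions of kernels of powers, the number of Jordan blocks of size at least j is d_j − d_{j−1} where d_j = dim ker(N^j) (with d_0 = 0). Computing the differences gives [4, 1, 1].
The number of blocks of size exactly k is (#blocks of size ≥ k) − (#blocks of size ≥ k + 1), so the partition is: 3 block(s) of size 1, 1 block(s) of size 3.
In nonincreasing order the block sizes are [3, 1, 1, 1].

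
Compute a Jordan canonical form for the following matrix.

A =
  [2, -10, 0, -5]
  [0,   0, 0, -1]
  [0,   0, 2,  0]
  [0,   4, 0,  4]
J_2(2) ⊕ J_1(2) ⊕ J_1(2)

The characteristic polynomial is
  det(x·I − A) = x^4 - 8*x^3 + 24*x^2 - 32*x + 16 = (x - 2)^4

Eigenvalues and multiplicities (the geometric multiplicity of λ is n − rank(A − λI), which equals the number of Jordan blocks for λ):
  λ = 2: algebraic multiplicity = 4, geometric multiplicity = 3

Determining the block sizes for each eigenvalue:
  λ = 2: 3 blocks summing to 4 forces exactly one block of size 2 and the rest size 1 → block sizes [2, 1, 1]

Assembling the blocks gives a Jordan form
J =
  [2, 1, 0, 0]
  [0, 2, 0, 0]
  [0, 0, 2, 0]
  [0, 0, 0, 2]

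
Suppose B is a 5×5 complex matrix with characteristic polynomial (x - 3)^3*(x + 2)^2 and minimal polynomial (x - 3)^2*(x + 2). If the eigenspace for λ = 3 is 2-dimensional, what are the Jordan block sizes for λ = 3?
Block sizes for λ = 3: [2, 1]

Step 1 — from the characteristic polynomial, algebraic multiplicity of λ = 3 is 3. From dim ker(B − (3)·I) = 2, there are exactly 2 Jordan blocks for λ = 3.
Step 2 — from the minimal polynomial, the factor (x − 3)^2 tells us the largest block for λ = 3 has size 2.
Step 3 — with total size 3, 2 blocks, and largest block 2, the block sizes (in nonincreasing order) are [2, 1].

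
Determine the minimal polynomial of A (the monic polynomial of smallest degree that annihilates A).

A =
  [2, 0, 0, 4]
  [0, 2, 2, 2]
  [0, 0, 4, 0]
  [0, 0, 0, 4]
x^2 - 6*x + 8

The characteristic polynomial is χ_A(x) = (x - 4)^2*(x - 2)^2, so the eigenvalues are known. The minimal polynomial is
  m_A(x) = Π_λ (x − λ)^{k_λ}
where k_λ is the size of the *largest* Jordan block for λ (equivalently, the smallest k with (A − λI)^k v = 0 for every generalised eigenvector v of λ).

  λ = 2: largest Jordan block has size 1, contributing (x − 2)
  λ = 4: largest Jordan block has size 1, contributing (x − 4)

So m_A(x) = (x - 4)*(x - 2) = x^2 - 6*x + 8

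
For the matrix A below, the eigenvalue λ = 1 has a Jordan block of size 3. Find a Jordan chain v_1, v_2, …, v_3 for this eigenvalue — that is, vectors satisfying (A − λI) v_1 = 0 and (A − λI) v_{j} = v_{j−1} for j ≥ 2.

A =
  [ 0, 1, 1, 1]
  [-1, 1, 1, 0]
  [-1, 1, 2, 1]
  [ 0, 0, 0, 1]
A Jordan chain for λ = 1 of length 3:
v_1 = (-1, 0, -1, 0)ᵀ
v_2 = (-1, -1, -1, 0)ᵀ
v_3 = (1, 0, 0, 0)ᵀ

Let N = A − (1)·I. We want v_3 with N^3 v_3 = 0 but N^2 v_3 ≠ 0; then v_{j-1} := N · v_j for j = 3, …, 2.

Pick v_3 = (1, 0, 0, 0)ᵀ.
Then v_2 = N · v_3 = (-1, -1, -1, 0)ᵀ.
Then v_1 = N · v_2 = (-1, 0, -1, 0)ᵀ.

Sanity check: (A − (1)·I) v_1 = (0, 0, 0, 0)ᵀ = 0. ✓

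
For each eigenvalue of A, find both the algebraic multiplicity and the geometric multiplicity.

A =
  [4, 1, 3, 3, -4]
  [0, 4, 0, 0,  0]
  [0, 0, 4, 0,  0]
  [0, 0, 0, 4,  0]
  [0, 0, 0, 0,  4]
λ = 4: alg = 5, geom = 4

Step 1 — factor the characteristic polynomial to read off the algebraic multiplicities:
  χ_A(x) = (x - 4)^5

Step 2 — compute geometric multiplicities via the rank-nullity identity g(λ) = n − rank(A − λI):
  rank(A − (4)·I) = 1, so dim ker(A − (4)·I) = n − 1 = 4

Summary:
  λ = 4: algebraic multiplicity = 5, geometric multiplicity = 4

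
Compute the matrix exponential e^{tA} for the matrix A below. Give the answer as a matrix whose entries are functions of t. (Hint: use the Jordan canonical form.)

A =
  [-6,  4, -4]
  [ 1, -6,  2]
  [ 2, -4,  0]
e^{tA} =
  [-2*t*exp(-4*t) + exp(-4*t), 4*t*exp(-4*t), -4*t*exp(-4*t)]
  [t*exp(-4*t), -2*t*exp(-4*t) + exp(-4*t), 2*t*exp(-4*t)]
  [2*t*exp(-4*t), -4*t*exp(-4*t), 4*t*exp(-4*t) + exp(-4*t)]

Strategy: write A = P · J · P⁻¹ where J is a Jordan canonical form, so e^{tA} = P · e^{tJ} · P⁻¹, and e^{tJ} can be computed block-by-block.

A has Jordan form
J =
  [-4,  1,  0]
  [ 0, -4,  0]
  [ 0,  0, -4]
(up to reordering of blocks).

Per-block formulas:
  For a 1×1 block at λ = -4: exp(t · [-4]) = [e^(-4t)].
  For a 2×2 Jordan block J_2(-4): exp(t · J_2(-4)) = e^(-4t)·(I + t·N), where N is the 2×2 nilpotent shift.

After assembling e^{tJ} and conjugating by P, we get:

e^{tA} =
  [-2*t*exp(-4*t) + exp(-4*t), 4*t*exp(-4*t), -4*t*exp(-4*t)]
  [t*exp(-4*t), -2*t*exp(-4*t) + exp(-4*t), 2*t*exp(-4*t)]
  [2*t*exp(-4*t), -4*t*exp(-4*t), 4*t*exp(-4*t) + exp(-4*t)]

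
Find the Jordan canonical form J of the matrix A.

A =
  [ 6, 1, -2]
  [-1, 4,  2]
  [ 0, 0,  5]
J_2(5) ⊕ J_1(5)

The characteristic polynomial is
  det(x·I − A) = x^3 - 15*x^2 + 75*x - 125 = (x - 5)^3

Eigenvalues and multiplicities (the geometric multiplicity of λ is n − rank(A − λI), which equals the number of Jordan blocks for λ):
  λ = 5: algebraic multiplicity = 3, geometric multiplicity = 2

Determining the block sizes for each eigenvalue:
  λ = 5: 2 blocks summing to 3 forces exactly one block of size 2 and the rest size 1 → block sizes [2, 1]

Assembling the blocks gives a Jordan form
J =
  [5, 1, 0]
  [0, 5, 0]
  [0, 0, 5]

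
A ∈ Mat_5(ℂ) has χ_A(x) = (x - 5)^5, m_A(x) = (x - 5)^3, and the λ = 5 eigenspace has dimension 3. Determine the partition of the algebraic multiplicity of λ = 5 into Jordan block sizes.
Block sizes for λ = 5: [3, 1, 1]

Step 1 — from the characteristic polynomial, algebraic multiplicity of λ = 5 is 5. From dim ker(A − (5)·I) = 3, there are exactly 3 Jordan blocks for λ = 5.
Step 2 — from the minimal polynomial, the factor (x − 5)^3 tells us the largest block for λ = 5 has size 3.
Step 3 — with total size 5, 3 blocks, and largest block 3, the block sizes (in nonincreasing order) are [3, 1, 1].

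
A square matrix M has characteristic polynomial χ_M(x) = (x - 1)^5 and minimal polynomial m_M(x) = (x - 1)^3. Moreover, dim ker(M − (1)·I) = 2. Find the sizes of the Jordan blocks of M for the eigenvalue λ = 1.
Block sizes for λ = 1: [3, 2]

Step 1 — from the characteristic polynomial, algebraic multiplicity of λ = 1 is 5. From dim ker(M − (1)·I) = 2, there are exactly 2 Jordan blocks for λ = 1.
Step 2 — from the minimal polynomial, the factor (x − 1)^3 tells us the largest block for λ = 1 has size 3.
Step 3 — with total size 5, 2 blocks, and largest block 3, the block sizes (in nonincreasing order) are [3, 2].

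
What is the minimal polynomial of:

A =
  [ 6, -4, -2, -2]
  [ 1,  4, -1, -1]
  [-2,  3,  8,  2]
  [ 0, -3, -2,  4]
x^4 - 22*x^3 + 180*x^2 - 648*x + 864

The characteristic polynomial is χ_A(x) = (x - 6)^3*(x - 4), so the eigenvalues are known. The minimal polynomial is
  m_A(x) = Π_λ (x − λ)^{k_λ}
where k_λ is the size of the *largest* Jordan block for λ (equivalently, the smallest k with (A − λI)^k v = 0 for every generalised eigenvector v of λ).

  λ = 4: largest Jordan block has size 1, contributing (x − 4)
  λ = 6: largest Jordan block has size 3, contributing (x − 6)^3

So m_A(x) = (x - 6)^3*(x - 4) = x^4 - 22*x^3 + 180*x^2 - 648*x + 864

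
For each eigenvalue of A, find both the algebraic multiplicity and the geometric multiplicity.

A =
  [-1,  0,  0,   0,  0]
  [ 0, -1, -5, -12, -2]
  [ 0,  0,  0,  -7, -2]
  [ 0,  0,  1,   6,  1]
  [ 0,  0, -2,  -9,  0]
λ = -1: alg = 2, geom = 2; λ = 2: alg = 3, geom = 1

Step 1 — factor the characteristic polynomial to read off the algebraic multiplicities:
  χ_A(x) = (x - 2)^3*(x + 1)^2

Step 2 — compute geometric multiplicities via the rank-nullity identity g(λ) = n − rank(A − λI):
  rank(A − (-1)·I) = 3, so dim ker(A − (-1)·I) = n − 3 = 2
  rank(A − (2)·I) = 4, so dim ker(A − (2)·I) = n − 4 = 1

Summary:
  λ = -1: algebraic multiplicity = 2, geometric multiplicity = 2
  λ = 2: algebraic multiplicity = 3, geometric multiplicity = 1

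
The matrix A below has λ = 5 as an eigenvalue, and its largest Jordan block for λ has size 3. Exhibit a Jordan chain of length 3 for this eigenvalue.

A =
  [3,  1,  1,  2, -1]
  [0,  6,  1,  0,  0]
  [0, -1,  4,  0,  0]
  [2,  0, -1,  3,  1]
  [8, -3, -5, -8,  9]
A Jordan chain for λ = 5 of length 3:
v_1 = (1, 0, 0, 0, -2)ᵀ
v_2 = (1, 1, -1, 0, -3)ᵀ
v_3 = (0, 1, 0, 0, 0)ᵀ

Let N = A − (5)·I. We want v_3 with N^3 v_3 = 0 but N^2 v_3 ≠ 0; then v_{j-1} := N · v_j for j = 3, …, 2.

Pick v_3 = (0, 1, 0, 0, 0)ᵀ.
Then v_2 = N · v_3 = (1, 1, -1, 0, -3)ᵀ.
Then v_1 = N · v_2 = (1, 0, 0, 0, -2)ᵀ.

Sanity check: (A − (5)·I) v_1 = (0, 0, 0, 0, 0)ᵀ = 0. ✓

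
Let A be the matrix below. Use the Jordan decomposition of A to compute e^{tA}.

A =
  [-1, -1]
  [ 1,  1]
e^{tA} =
  [1 - t, -t]
  [t, t + 1]

Strategy: write A = P · J · P⁻¹ where J is a Jordan canonical form, so e^{tA} = P · e^{tJ} · P⁻¹, and e^{tJ} can be computed block-by-block.

A has Jordan form
J =
  [0, 1]
  [0, 0]
(up to reordering of blocks).

Per-block formulas:
  For a 2×2 Jordan block J_2(0): exp(t · J_2(0)) = e^(0t)·(I + t·N), where N is the 2×2 nilpotent shift.

After assembling e^{tJ} and conjugating by P, we get:

e^{tA} =
  [1 - t, -t]
  [t, t + 1]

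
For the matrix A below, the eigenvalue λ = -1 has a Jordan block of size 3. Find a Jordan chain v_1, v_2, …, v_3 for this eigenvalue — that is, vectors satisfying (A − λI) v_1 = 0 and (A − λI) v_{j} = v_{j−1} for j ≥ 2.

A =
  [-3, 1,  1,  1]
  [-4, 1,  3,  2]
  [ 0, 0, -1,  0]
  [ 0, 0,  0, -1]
A Jordan chain for λ = -1 of length 3:
v_1 = (1, 2, 0, 0)ᵀ
v_2 = (1, 3, 0, 0)ᵀ
v_3 = (0, 0, 1, 0)ᵀ

Let N = A − (-1)·I. We want v_3 with N^3 v_3 = 0 but N^2 v_3 ≠ 0; then v_{j-1} := N · v_j for j = 3, …, 2.

Pick v_3 = (0, 0, 1, 0)ᵀ.
Then v_2 = N · v_3 = (1, 3, 0, 0)ᵀ.
Then v_1 = N · v_2 = (1, 2, 0, 0)ᵀ.

Sanity check: (A − (-1)·I) v_1 = (0, 0, 0, 0)ᵀ = 0. ✓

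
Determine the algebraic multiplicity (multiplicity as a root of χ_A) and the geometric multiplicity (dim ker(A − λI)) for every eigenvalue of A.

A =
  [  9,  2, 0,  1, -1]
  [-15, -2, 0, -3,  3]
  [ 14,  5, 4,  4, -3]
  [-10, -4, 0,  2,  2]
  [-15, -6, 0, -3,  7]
λ = 4: alg = 5, geom = 3

Step 1 — factor the characteristic polynomial to read off the algebraic multiplicities:
  χ_A(x) = (x - 4)^5

Step 2 — compute geometric multiplicities via the rank-nullity identity g(λ) = n − rank(A − λI):
  rank(A − (4)·I) = 2, so dim ker(A − (4)·I) = n − 2 = 3

Summary:
  λ = 4: algebraic multiplicity = 5, geometric multiplicity = 3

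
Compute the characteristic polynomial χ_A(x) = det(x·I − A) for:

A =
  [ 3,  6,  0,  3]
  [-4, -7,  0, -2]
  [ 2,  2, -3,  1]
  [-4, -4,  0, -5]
x^4 + 12*x^3 + 54*x^2 + 108*x + 81

Expanding det(x·I − A) (e.g. by cofactor expansion or by noting that A is similar to its Jordan form J, which has the same characteristic polynomial as A) gives
  χ_A(x) = x^4 + 12*x^3 + 54*x^2 + 108*x + 81
which factors as (x + 3)^4. The eigenvalues (with algebraic multiplicities) are λ = -3 with multiplicity 4.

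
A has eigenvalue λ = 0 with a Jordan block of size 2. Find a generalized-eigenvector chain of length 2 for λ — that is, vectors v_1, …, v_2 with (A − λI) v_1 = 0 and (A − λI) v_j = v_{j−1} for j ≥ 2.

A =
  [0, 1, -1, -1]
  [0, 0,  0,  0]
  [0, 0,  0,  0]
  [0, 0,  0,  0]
A Jordan chain for λ = 0 of length 2:
v_1 = (1, 0, 0, 0)ᵀ
v_2 = (0, 1, 0, 0)ᵀ

Let N = A − (0)·I. We want v_2 with N^2 v_2 = 0 but N^1 v_2 ≠ 0; then v_{j-1} := N · v_j for j = 2, …, 2.

Pick v_2 = (0, 1, 0, 0)ᵀ.
Then v_1 = N · v_2 = (1, 0, 0, 0)ᵀ.

Sanity check: (A − (0)·I) v_1 = (0, 0, 0, 0)ᵀ = 0. ✓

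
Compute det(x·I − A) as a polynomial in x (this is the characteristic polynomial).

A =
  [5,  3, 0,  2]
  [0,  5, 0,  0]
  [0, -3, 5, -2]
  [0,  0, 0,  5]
x^4 - 20*x^3 + 150*x^2 - 500*x + 625

Expanding det(x·I − A) (e.g. by cofactor expansion or by noting that A is similar to its Jordan form J, which has the same characteristic polynomial as A) gives
  χ_A(x) = x^4 - 20*x^3 + 150*x^2 - 500*x + 625
which factors as (x - 5)^4. The eigenvalues (with algebraic multiplicities) are λ = 5 with multiplicity 4.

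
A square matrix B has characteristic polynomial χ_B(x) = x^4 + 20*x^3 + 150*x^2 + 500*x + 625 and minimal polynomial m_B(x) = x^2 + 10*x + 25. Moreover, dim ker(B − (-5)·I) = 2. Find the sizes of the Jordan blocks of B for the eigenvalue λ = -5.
Block sizes for λ = -5: [2, 2]

Step 1 — from the characteristic polynomial, algebraic multiplicity of λ = -5 is 4. From dim ker(B − (-5)·I) = 2, there are exactly 2 Jordan blocks for λ = -5.
Step 2 — from the minimal polynomial, the factor (x + 5)^2 tells us the largest block for λ = -5 has size 2.
Step 3 — with total size 4, 2 blocks, and largest block 2, the block sizes (in nonincreasing order) are [2, 2].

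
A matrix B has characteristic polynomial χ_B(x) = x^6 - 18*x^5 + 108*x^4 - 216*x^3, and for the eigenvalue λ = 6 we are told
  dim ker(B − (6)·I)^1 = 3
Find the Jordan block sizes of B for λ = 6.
Block sizes for λ = 6: [1, 1, 1]

From the dimensions of kernels of powers, the number of Jordan blocks of size at least j is d_j − d_{j−1} where d_j = dim ker(N^j) (with d_0 = 0). Computing the differences gives [3].
The number of blocks of size exactly k is (#blocks of size ≥ k) − (#blocks of size ≥ k + 1), so the partition is: 3 block(s) of size 1.
In nonincreasing order the block sizes are [1, 1, 1].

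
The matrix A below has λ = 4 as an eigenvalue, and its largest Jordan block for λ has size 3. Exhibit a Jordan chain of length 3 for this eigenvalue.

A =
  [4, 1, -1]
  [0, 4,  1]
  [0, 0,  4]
A Jordan chain for λ = 4 of length 3:
v_1 = (1, 0, 0)ᵀ
v_2 = (-1, 1, 0)ᵀ
v_3 = (0, 0, 1)ᵀ

Let N = A − (4)·I. We want v_3 with N^3 v_3 = 0 but N^2 v_3 ≠ 0; then v_{j-1} := N · v_j for j = 3, …, 2.

Pick v_3 = (0, 0, 1)ᵀ.
Then v_2 = N · v_3 = (-1, 1, 0)ᵀ.
Then v_1 = N · v_2 = (1, 0, 0)ᵀ.

Sanity check: (A − (4)·I) v_1 = (0, 0, 0)ᵀ = 0. ✓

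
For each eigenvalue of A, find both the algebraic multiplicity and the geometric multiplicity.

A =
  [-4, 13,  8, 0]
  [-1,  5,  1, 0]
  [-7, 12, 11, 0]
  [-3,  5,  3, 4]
λ = 4: alg = 4, geom = 2

Step 1 — factor the characteristic polynomial to read off the algebraic multiplicities:
  χ_A(x) = (x - 4)^4

Step 2 — compute geometric multiplicities via the rank-nullity identity g(λ) = n − rank(A − λI):
  rank(A − (4)·I) = 2, so dim ker(A − (4)·I) = n − 2 = 2

Summary:
  λ = 4: algebraic multiplicity = 4, geometric multiplicity = 2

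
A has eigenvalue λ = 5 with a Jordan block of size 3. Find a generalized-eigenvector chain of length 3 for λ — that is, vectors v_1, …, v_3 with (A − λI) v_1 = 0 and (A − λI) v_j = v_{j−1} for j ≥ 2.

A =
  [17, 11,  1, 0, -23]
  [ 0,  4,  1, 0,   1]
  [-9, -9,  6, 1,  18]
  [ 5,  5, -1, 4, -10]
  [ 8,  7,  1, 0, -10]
A Jordan chain for λ = 5 of length 3:
v_1 = (1, 1, 0, 0, 1)ᵀ
v_2 = (1, 1, 1, -1, 1)ᵀ
v_3 = (0, 0, 1, 0, 0)ᵀ

Let N = A − (5)·I. We want v_3 with N^3 v_3 = 0 but N^2 v_3 ≠ 0; then v_{j-1} := N · v_j for j = 3, …, 2.

Pick v_3 = (0, 0, 1, 0, 0)ᵀ.
Then v_2 = N · v_3 = (1, 1, 1, -1, 1)ᵀ.
Then v_1 = N · v_2 = (1, 1, 0, 0, 1)ᵀ.

Sanity check: (A − (5)·I) v_1 = (0, 0, 0, 0, 0)ᵀ = 0. ✓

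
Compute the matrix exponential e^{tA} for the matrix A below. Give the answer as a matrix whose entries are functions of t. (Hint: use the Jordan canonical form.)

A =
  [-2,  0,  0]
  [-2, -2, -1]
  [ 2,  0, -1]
e^{tA} =
  [exp(-2*t), 0, 0]
  [-2*exp(-t) + 2*exp(-2*t), exp(-2*t), -exp(-t) + exp(-2*t)]
  [2*exp(-t) - 2*exp(-2*t), 0, exp(-t)]

Strategy: write A = P · J · P⁻¹ where J is a Jordan canonical form, so e^{tA} = P · e^{tJ} · P⁻¹, and e^{tJ} can be computed block-by-block.

A has Jordan form
J =
  [-2,  0,  0]
  [ 0, -2,  0]
  [ 0,  0, -1]
(up to reordering of blocks).

Per-block formulas:
  For a 1×1 block at λ = -1: exp(t · [-1]) = [e^(-1t)].
  For a 1×1 block at λ = -2: exp(t · [-2]) = [e^(-2t)].

After assembling e^{tJ} and conjugating by P, we get:

e^{tA} =
  [exp(-2*t), 0, 0]
  [-2*exp(-t) + 2*exp(-2*t), exp(-2*t), -exp(-t) + exp(-2*t)]
  [2*exp(-t) - 2*exp(-2*t), 0, exp(-t)]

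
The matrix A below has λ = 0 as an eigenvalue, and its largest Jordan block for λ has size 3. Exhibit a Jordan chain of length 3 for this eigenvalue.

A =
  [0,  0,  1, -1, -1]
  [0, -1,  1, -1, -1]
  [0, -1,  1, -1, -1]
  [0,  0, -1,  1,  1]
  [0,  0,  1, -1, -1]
A Jordan chain for λ = 0 of length 3:
v_1 = (-1, 0, 0, 1, -1)ᵀ
v_2 = (0, -1, -1, 0, 0)ᵀ
v_3 = (0, 1, 0, 0, 0)ᵀ

Let N = A − (0)·I. We want v_3 with N^3 v_3 = 0 but N^2 v_3 ≠ 0; then v_{j-1} := N · v_j for j = 3, …, 2.

Pick v_3 = (0, 1, 0, 0, 0)ᵀ.
Then v_2 = N · v_3 = (0, -1, -1, 0, 0)ᵀ.
Then v_1 = N · v_2 = (-1, 0, 0, 1, -1)ᵀ.

Sanity check: (A − (0)·I) v_1 = (0, 0, 0, 0, 0)ᵀ = 0. ✓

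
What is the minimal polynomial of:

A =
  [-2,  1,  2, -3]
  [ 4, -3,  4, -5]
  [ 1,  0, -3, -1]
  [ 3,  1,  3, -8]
x^3 + 12*x^2 + 48*x + 64

The characteristic polynomial is χ_A(x) = (x + 4)^4, so the eigenvalues are known. The minimal polynomial is
  m_A(x) = Π_λ (x − λ)^{k_λ}
where k_λ is the size of the *largest* Jordan block for λ (equivalently, the smallest k with (A − λI)^k v = 0 for every generalised eigenvector v of λ).

  λ = -4: largest Jordan block has size 3, contributing (x + 4)^3

So m_A(x) = (x + 4)^3 = x^3 + 12*x^2 + 48*x + 64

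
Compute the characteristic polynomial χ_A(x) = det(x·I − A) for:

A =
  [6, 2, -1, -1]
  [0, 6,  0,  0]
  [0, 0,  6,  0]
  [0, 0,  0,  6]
x^4 - 24*x^3 + 216*x^2 - 864*x + 1296

Expanding det(x·I − A) (e.g. by cofactor expansion or by noting that A is similar to its Jordan form J, which has the same characteristic polynomial as A) gives
  χ_A(x) = x^4 - 24*x^3 + 216*x^2 - 864*x + 1296
which factors as (x - 6)^4. The eigenvalues (with algebraic multiplicities) are λ = 6 with multiplicity 4.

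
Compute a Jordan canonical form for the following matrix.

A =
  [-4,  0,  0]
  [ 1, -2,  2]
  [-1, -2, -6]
J_2(-4) ⊕ J_1(-4)

The characteristic polynomial is
  det(x·I − A) = x^3 + 12*x^2 + 48*x + 64 = (x + 4)^3

Eigenvalues and multiplicities (the geometric multiplicity of λ is n − rank(A − λI), which equals the number of Jordan blocks for λ):
  λ = -4: algebraic multiplicity = 3, geometric multiplicity = 2

Determining the block sizes for each eigenvalue:
  λ = -4: 2 blocks summing to 3 forces exactly one block of size 2 and the rest size 1 → block sizes [2, 1]

Assembling the blocks gives a Jordan form
J =
  [-4,  1,  0]
  [ 0, -4,  0]
  [ 0,  0, -4]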